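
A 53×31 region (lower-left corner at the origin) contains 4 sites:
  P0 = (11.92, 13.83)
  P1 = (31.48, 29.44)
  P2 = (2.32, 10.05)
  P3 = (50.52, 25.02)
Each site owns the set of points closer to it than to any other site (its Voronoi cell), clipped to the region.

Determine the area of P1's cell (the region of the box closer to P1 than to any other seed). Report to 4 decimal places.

Area of P1's cell: 371.0281

1. box [0,53]×[0,31]: [(0, 0) (53, 0) (53, 31) (0, 31)]
2. ⊥bis P1·P0 via (21.7,21.635): [(38.966, 0) (53, 0) (53, 31) (14.2262, 31)]  |A|=818.5215
3. ⊥bis P1·P2 via (16.9,19.745): [(38.966, 0) (53, 0) (53, 31) (14.2262, 31)]  |A|=818.5215
4. ⊥bis P1·P3 via (41,27.23): [(35.6448, 4.1615) (41.8752, 31) (14.2262, 31)]  |A|=371.0281
5. canonical 3-gon: [(35.6448, 4.1615) (41.8752, 31) (14.2262, 31)]
6. shoelace: 371.0281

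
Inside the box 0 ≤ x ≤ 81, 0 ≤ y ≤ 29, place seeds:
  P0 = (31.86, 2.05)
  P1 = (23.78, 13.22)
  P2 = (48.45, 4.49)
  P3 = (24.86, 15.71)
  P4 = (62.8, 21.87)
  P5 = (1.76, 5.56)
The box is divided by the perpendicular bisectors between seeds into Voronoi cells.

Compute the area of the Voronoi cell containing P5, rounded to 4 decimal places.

Area of P5's cell: 316.0428

1. box [0,81]×[0,29]: [(0, 0) (81, 0) (81, 29) (0, 29)]
2. ⊥bis P5·P0 via (16.81,3.805): [(0, 0) (16.3663, 0) (19.748, 29) (0, 29)]  |A|=523.6576
3. ⊥bis P5·P1 via (12.77,9.39): [(0, 0) (16.0365, 0) (5.9484, 29) (0, 29)]  |A|=318.7798
4. ⊥bis P5·P2 via (25.105,5.025): [(0, 0) (16.0365, 0) (5.9484, 29) (0, 29)]  |A|=318.7798
5. ⊥bis P5·P3 via (13.31,10.635): [(0, 0) (16.0365, 0) (8.6385, 21.2666) (5.2405, 29) (0, 29)]  |A|=316.0428
6. ⊥bis P5·P4 via (32.28,13.715): [(0, 0) (16.0365, 0) (8.6385, 21.2666) (5.2405, 29) (0, 29)]  |A|=316.0428
7. canonical 5-gon: [(0, 0) (16.0365, 0) (8.6385, 21.2666) (5.2405, 29) (0, 29)]
8. shoelace: 316.0428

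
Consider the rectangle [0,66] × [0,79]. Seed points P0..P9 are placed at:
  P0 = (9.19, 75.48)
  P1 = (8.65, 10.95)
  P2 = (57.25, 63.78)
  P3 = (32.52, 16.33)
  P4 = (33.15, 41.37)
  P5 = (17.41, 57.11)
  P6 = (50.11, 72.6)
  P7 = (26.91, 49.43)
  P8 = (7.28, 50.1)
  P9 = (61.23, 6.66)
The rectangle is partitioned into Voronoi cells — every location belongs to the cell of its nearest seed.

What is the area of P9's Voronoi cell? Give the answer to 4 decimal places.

1. box [0,66]×[0,79]: [(0, 0) (66, 0) (66, 79) (0, 79)]
2. ⊥bis P9·P0 via (35.21,41.07): [(0, 14.4451) (0, 0) (66, 0) (66, 64.3526)]  |A|=2600.3242
3. ⊥bis P9·P1 via (34.94,8.805): [(37.7278, 42.9739) (34.2216, 0) (66, 0) (66, 64.3526)]  |A|=1592.5154
4. ⊥bis P9·P2 via (59.24,35.22): [(36.9686, 33.6682) (34.2216, 0) (66, 0) (66, 35.691)]  |A|=1053.0408
5. ⊥bis P9·P3 via (46.875,11.495): [(54.7609, 34.9079) (43.0033, 0) (66, 0) (66, 35.691)]  |A|=601.9517
6. ⊥bis P9·P4 via (47.19,24.015): [(61.2103, 35.3573) (52.5534, 28.3539) (43.0033, 0) (66, 0) (66, 35.691)]  |A|=581.3128
7. ⊥bis P9·P5 via (39.32,31.885): [(61.2103, 35.3573) (52.5534, 28.3539) (43.0033, 0) (66, 0) (66, 35.691)]  |A|=581.3128
8. ⊥bis P9·P6 via (55.67,39.63): [(61.2103, 35.3573) (52.5534, 28.3539) (43.0033, 0) (66, 0) (66, 35.691)]  |A|=581.3128
9. ⊥bis P9·P7 via (44.07,28.045): [(61.2103, 35.3573) (52.5534, 28.3539) (43.0033, 0) (66, 0) (66, 35.691)]  |A|=581.3128
10. ⊥bis P9·P8 via (34.255,28.38): [(61.2103, 35.3573) (52.5534, 28.3539) (43.0033, 0) (66, 0) (66, 35.691)]  |A|=581.3128
11. canonical 5-gon: [(61.2103, 35.3573) (52.5534, 28.3539) (43.0033, 0) (66, 0) (66, 35.691)]
12. shoelace: 581.3128

Area of P9's cell: 581.3128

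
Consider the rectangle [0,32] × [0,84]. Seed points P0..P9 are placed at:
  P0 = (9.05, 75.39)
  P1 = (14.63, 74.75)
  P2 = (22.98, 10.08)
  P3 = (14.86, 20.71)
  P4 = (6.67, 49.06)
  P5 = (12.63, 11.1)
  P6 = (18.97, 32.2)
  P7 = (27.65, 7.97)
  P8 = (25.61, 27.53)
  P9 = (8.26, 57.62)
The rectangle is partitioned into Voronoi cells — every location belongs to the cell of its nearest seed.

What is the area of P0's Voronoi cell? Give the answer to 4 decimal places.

Area of P0's cell: 205.9492

1. box [0,32]×[0,84]: [(0, 0) (32, 0) (32, 84) (0, 84)]
2. ⊥bis P0·P1 via (11.84,75.07): [(0, 0) (3.2298, 0) (12.8642, 84) (0, 84)]  |A|=675.9501
3. ⊥bis P0·P2 via (16.015,42.735): [(0, 39.3192) (7.9336, 41.0113) (12.8642, 84) (0, 84)]  |A|=453.7487
4. ⊥bis P0·P3 via (11.955,48.05): [(0, 46.7797) (8.7013, 47.7043) (12.8642, 84) (0, 84)]  |A|=395.3902
5. ⊥bis P0·P4 via (7.86,62.225): [(0, 62.9355) (10.341, 62.0007) (12.8642, 84) (0, 84)]  |A|=250.4161
6. ⊥bis P0·P5 via (10.84,43.245): [(0, 62.9355) (10.341, 62.0007) (12.8642, 84) (0, 84)]  |A|=250.4161
7. ⊥bis P0·P6 via (14.01,53.795): [(0, 62.9355) (10.341, 62.0007) (12.8642, 84) (0, 84)]  |A|=250.4161
8. ⊥bis P0·P7 via (18.35,41.68): [(0, 62.9355) (10.341, 62.0007) (12.8642, 84) (0, 84)]  |A|=250.4161
9. ⊥bis P0·P8 via (17.33,51.46): [(0, 62.9355) (10.341, 62.0007) (12.8642, 84) (0, 84)]  |A|=250.4161
10. ⊥bis P0·P9 via (8.655,66.505): [(0, 66.8898) (10.8465, 66.4076) (12.8642, 84) (0, 84)]  |A|=205.9492
11. canonical 4-gon: [(0, 66.8898) (10.8465, 66.4076) (12.8642, 84) (0, 84)]
12. shoelace: 205.9492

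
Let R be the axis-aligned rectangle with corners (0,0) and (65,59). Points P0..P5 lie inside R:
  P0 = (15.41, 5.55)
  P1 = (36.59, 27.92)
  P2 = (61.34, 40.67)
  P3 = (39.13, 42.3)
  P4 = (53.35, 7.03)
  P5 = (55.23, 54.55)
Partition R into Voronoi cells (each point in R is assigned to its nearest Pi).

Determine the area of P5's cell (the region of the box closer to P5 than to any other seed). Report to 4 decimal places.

Area of P5's cell: 253.4622

1. box [0,65]×[0,59]: [(0, 0) (65, 0) (65, 59) (0, 59)]
2. ⊥bis P5·P0 via (35.32,30.05): [(0, 58.7529) (65, 5.9305) (65, 59) (0, 59)]  |A|=1732.7907
3. ⊥bis P5·P1 via (45.91,41.235): [(65, 27.8727) (65, 59) (20.5301, 59)]  |A|=692.1141
4. ⊥bis P5·P2 via (58.285,47.61): [(45.0965, 41.8044) (65, 50.566) (65, 59) (20.5301, 59)]  |A|=466.2769
5. ⊥bis P5·P3 via (47.18,48.425): [(50.4308, 44.1526) (65, 50.566) (65, 59) (39.1338, 59)]  |A|=253.4622
6. ⊥bis P5·P4 via (54.29,30.79): [(50.4308, 44.1526) (65, 50.566) (65, 59) (39.1338, 59)]  |A|=253.4622
7. canonical 4-gon: [(50.4308, 44.1526) (65, 50.566) (65, 59) (39.1338, 59)]
8. shoelace: 253.4622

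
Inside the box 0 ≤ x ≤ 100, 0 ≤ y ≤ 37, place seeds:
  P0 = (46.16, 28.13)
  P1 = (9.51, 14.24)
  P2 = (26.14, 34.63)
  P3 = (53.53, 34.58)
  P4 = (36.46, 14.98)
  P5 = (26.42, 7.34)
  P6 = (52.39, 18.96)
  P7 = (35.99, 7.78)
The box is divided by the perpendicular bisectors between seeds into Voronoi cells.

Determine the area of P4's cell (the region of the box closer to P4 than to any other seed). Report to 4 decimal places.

Area of P4's cell: 214.7303

1. box [0,100]×[0,37]: [(0, 0) (100, 0) (100, 37) (0, 37)]
2. ⊥bis P4·P0 via (41.31,21.555): [(0, 0) (70.5315, 0) (20.3717, 37) (0, 37)]  |A|=1681.7082
3. ⊥bis P4·P1 via (22.985,14.61): [(23.3862, 0) (70.5315, 0) (22.4115, 35.4953)]  |A|=836.7188
4. ⊥bis P4·P2 via (31.3,24.805): [(22.8272, 20.3552) (23.3862, 0) (70.5315, 0) (34.5734, 26.5242)]  |A|=746.5171
5. ⊥bis P4·P3 via (44.995,24.78): [(22.8272, 20.3552) (23.3862, 0) (70.5315, 0) (34.5734, 26.5242)]  |A|=746.5171
6. ⊥bis P4·P5 via (31.44,11.16): [(23.9816, 20.9614) (39.9323, 0) (70.5315, 0) (34.5734, 26.5242)]  |A|=561.1847
7. ⊥bis P4·P6 via (44.425,16.97): [(23.9816, 20.9614) (39.9323, 0) (48.6648, 0) (43.7244, 19.774) (34.5734, 26.5242)]  |A|=344.9893
8. ⊥bis P4·P7 via (36.225,11.38): [(23.9816, 20.9614) (31.0137, 11.7202) (45.9807, 10.7432) (43.7244, 19.774) (34.5734, 26.5242)]  |A|=214.7303
9. canonical 5-gon: [(23.9816, 20.9614) (31.0137, 11.7202) (45.9807, 10.7432) (43.7244, 19.774) (34.5734, 26.5242)]
10. shoelace: 214.7303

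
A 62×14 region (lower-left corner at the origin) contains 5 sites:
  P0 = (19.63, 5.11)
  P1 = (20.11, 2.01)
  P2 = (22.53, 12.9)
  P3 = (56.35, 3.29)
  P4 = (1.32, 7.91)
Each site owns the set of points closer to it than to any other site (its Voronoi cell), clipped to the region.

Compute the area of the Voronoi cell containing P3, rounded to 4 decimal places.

Area of P3's cell: 318.0027

1. box [0,62]×[0,14]: [(0, 0) (62, 0) (62, 14) (0, 14)]
2. ⊥bis P3·P0 via (37.99,4.2): [(37.7818, 0) (62, 0) (62, 14) (38.4757, 14)]  |A|=334.1971
3. ⊥bis P3·P1 via (38.23,2.65): [(38.0982, 6.3824) (38.3236, 0) (62, 0) (62, 14) (38.4757, 14)]  |A|=332.4682
4. ⊥bis P3·P2 via (39.44,8.095): [(38.1927, 3.7055) (38.3236, 0) (62, 0) (62, 14) (41.1179, 14)]  |A|=318.0027
5. ⊥bis P3·P4 via (28.835,5.6): [(38.1927, 3.7055) (38.3236, 0) (62, 0) (62, 14) (41.1179, 14)]  |A|=318.0027
6. canonical 5-gon: [(38.1927, 3.7055) (38.3236, 0) (62, 0) (62, 14) (41.1179, 14)]
7. shoelace: 318.0027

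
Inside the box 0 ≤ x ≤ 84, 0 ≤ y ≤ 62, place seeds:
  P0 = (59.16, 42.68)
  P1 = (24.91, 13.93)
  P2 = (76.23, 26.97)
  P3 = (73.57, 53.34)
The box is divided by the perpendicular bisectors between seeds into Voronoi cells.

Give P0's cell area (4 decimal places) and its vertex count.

Area of P0's cell: 1365.7776 (4 vertices)

1. box [0,84]×[0,62]: [(0, 0) (84, 0) (84, 62) (0, 62)]
2. ⊥bis P0·P1 via (42.035,28.305): [(65.7947, 0) (84, 0) (84, 62) (13.7509, 62)]  |A|=2742.088
3. ⊥bis P0·P2 via (67.695,34.825): [(51.4128, 17.1332) (84, 52.5415) (84, 62) (13.7509, 62)]  |A|=1730.0388
4. ⊥bis P0·P3 via (66.365,48.01): [(51.4128, 17.1332) (72.365, 39.8993) (56.0157, 62) (13.7509, 62)]  |A|=1365.7776
5. canonical 4-gon: [(51.4128, 17.1332) (72.365, 39.8993) (56.0157, 62) (13.7509, 62)]
6. shoelace: 1365.7776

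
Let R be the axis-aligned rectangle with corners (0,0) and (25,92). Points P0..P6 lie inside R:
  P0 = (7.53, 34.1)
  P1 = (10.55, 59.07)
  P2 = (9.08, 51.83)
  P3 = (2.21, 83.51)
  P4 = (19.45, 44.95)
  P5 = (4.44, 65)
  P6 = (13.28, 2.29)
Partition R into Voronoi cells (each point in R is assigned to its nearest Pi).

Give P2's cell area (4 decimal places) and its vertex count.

Area of P2's cell: 182.6123 (5 vertices)

1. box [0,25]×[0,92]: [(0, 0) (25, 0) (25, 92) (0, 92)]
2. ⊥bis P2·P0 via (8.305,42.965): [(0, 43.691) (25, 41.5055) (25, 92) (0, 92)]  |A|=1235.0434
3. ⊥bis P2·P1 via (9.815,55.45): [(0, 57.4428) (0, 43.691) (25, 41.5055) (25, 52.3669)]  |A|=307.6645
4. ⊥bis P2·P3 via (5.645,67.67): [(0, 57.4428) (0, 43.691) (25, 41.5055) (25, 52.3669)]  |A|=307.6645
5. ⊥bis P2·P4 via (14.265,48.39): [(17.8646, 53.8156) (0, 57.4428) (0, 43.691) (10.5364, 42.7699)]  |A|=184.401
6. ⊥bis P2·P5 via (6.76,58.415): [(17.8646, 53.8156) (2.538, 56.9275) (0, 56.0333) (0, 43.691) (10.5364, 42.7699)]  |A|=182.6123
7. ⊥bis P2·P6 via (11.18,27.06): [(17.8646, 53.8156) (2.538, 56.9275) (0, 56.0333) (0, 43.691) (10.5364, 42.7699)]  |A|=182.6123
8. canonical 5-gon: [(17.8646, 53.8156) (2.538, 56.9275) (0, 56.0333) (0, 43.691) (10.5364, 42.7699)]
9. shoelace: 182.6123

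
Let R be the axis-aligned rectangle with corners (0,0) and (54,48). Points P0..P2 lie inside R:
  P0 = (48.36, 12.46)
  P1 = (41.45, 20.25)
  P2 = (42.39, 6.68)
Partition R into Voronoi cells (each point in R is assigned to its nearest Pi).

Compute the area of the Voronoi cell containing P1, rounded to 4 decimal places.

Area of P1's cell: 1858.0715

1. box [0,54]×[0,48]: [(0, 0) (54, 0) (54, 48) (0, 48)]
2. ⊥bis P1·P0 via (44.905,16.355): [(0, 0) (26.4672, 0) (54, 24.4226) (54, 48) (0, 48)]  |A|=2255.7885
3. ⊥bis P1·P2 via (41.92,13.465): [(0, 10.5612) (41.6238, 13.4445) (54, 24.4226) (54, 48) (0, 48)]  |A|=1858.0715
4. canonical 5-gon: [(0, 10.5612) (41.6238, 13.4445) (54, 24.4226) (54, 48) (0, 48)]
5. shoelace: 1858.0715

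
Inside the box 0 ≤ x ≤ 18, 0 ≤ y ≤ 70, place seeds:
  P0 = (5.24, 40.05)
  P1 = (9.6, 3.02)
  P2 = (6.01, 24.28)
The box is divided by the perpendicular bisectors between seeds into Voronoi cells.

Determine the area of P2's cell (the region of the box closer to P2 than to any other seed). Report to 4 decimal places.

1. box [0,18]×[0,70]: [(0, 0) (18, 0) (18, 70) (0, 70)]
2. ⊥bis P2·P0 via (5.625,32.165): [(0, 31.8903) (0, 0) (18, 0) (18, 32.7692)]  |A|=581.9362
3. ⊥bis P2·P1 via (7.805,13.65): [(0, 31.8903) (0, 12.332) (18, 15.3715) (18, 32.7692)]  |A|=332.604
4. canonical 4-gon: [(0, 31.8903) (0, 12.332) (18, 15.3715) (18, 32.7692)]
5. shoelace: 332.604

Area of P2's cell: 332.6040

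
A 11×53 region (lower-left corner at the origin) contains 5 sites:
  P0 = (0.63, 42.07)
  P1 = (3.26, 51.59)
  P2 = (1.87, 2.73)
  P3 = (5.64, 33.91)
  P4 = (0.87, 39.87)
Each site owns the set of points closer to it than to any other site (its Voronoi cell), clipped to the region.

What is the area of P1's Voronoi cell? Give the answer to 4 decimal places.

Area of P1's cell: 78.6732

1. box [0,11]×[0,53]: [(0, 0) (11, 0) (11, 53) (0, 53)]
2. ⊥bis P1·P0 via (1.945,46.83): [(0, 47.3673) (11, 44.3285) (11, 53) (0, 53)]  |A|=78.6732
3. ⊥bis P1·P2 via (2.565,27.16): [(0, 47.3673) (11, 44.3285) (11, 53) (0, 53)]  |A|=78.6732
4. ⊥bis P1·P3 via (4.45,42.75): [(0, 47.3673) (11, 44.3285) (11, 53) (0, 53)]  |A|=78.6732
5. ⊥bis P1·P4 via (2.065,45.73): [(0, 47.3673) (11, 44.3285) (11, 53) (0, 53)]  |A|=78.6732
6. canonical 4-gon: [(0, 47.3673) (11, 44.3285) (11, 53) (0, 53)]
7. shoelace: 78.6732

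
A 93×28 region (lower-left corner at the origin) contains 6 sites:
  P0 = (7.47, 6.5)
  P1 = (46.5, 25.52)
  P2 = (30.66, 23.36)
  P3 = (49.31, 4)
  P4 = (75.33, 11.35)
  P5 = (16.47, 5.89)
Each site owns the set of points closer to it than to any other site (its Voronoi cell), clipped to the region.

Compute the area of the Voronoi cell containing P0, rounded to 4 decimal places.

Area of P0's cell: 340.4760

1. box [0,93]×[0,28]: [(0, 0) (93, 0) (93, 28) (0, 28)]
2. ⊥bis P0·P1 via (26.985,16.01): [(0, 0) (34.787, 0) (21.1421, 28) (0, 28)]  |A|=783.0062
3. ⊥bis P0·P2 via (19.065,14.93): [(0, 0) (29.9197, 0) (9.5626, 28) (0, 28)]  |A|=552.7521
4. ⊥bis P0·P3 via (28.39,5.25): [(0, 0) (28.0763, 0) (28.2163, 2.3429) (9.5626, 28) (0, 28)]  |A|=550.5926
5. ⊥bis P0·P4 via (41.4,8.925): [(0, 0) (28.0763, 0) (28.2163, 2.3429) (9.5626, 28) (0, 28)]  |A|=550.5926
6. ⊥bis P0·P5 via (11.97,6.195): [(0, 0) (11.5501, 0) (13.1166, 23.1117) (9.5626, 28) (0, 28)]  |A|=340.476
7. canonical 5-gon: [(0, 0) (11.5501, 0) (13.1166, 23.1117) (9.5626, 28) (0, 28)]
8. shoelace: 340.476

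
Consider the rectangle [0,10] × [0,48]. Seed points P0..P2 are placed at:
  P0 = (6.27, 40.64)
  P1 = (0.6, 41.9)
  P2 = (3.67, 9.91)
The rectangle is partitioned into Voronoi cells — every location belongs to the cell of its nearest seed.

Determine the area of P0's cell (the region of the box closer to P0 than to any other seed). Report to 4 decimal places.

Area of P0's cell: 172.5770

1. box [0,10]×[0,48]: [(0, 0) (10, 0) (10, 48) (0, 48)]
2. ⊥bis P0·P1 via (3.435,41.27): [(0, 25.8125) (0, 0) (10, 0) (10, 48) (4.9306, 48)]  |A|=425.3016
3. ⊥bis P0·P2 via (4.97,25.275): [(0, 25.8125) (0, 25.6955) (10, 24.8494) (10, 48) (4.9306, 48)]  |A|=172.577
4. canonical 5-gon: [(0, 25.8125) (0, 25.6955) (10, 24.8494) (10, 48) (4.9306, 48)]
5. shoelace: 172.577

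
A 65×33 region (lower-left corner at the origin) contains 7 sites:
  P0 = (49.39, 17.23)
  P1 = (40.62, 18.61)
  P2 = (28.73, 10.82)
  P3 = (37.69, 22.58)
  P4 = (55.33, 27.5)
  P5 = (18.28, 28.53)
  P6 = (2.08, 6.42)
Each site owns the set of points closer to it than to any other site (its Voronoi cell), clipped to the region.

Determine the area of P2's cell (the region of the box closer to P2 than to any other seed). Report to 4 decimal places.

Area of P2's cell: 420.4714

1. box [0,65]×[0,33]: [(0, 0) (65, 0) (65, 33) (0, 33)]
2. ⊥bis P2·P0 via (39.06,14.025): [(0, 0) (43.4114, 0) (33.1728, 33) (0, 33)]  |A|=1263.6394
3. ⊥bis P2·P1 via (34.675,14.715): [(0, 0) (43.4114, 0) (42.5978, 2.6223) (22.6952, 33) (0, 33)]  |A|=1104.4962
4. ⊥bis P2·P3 via (33.21,16.7): [(0, 0) (43.4114, 0) (42.5978, 2.6223) (33.5384, 16.4498) (11.8162, 33) (0, 33)]  |A|=1014.4719
5. ⊥bis P2·P4 via (42.03,19.16): [(0, 0) (43.4114, 0) (42.5978, 2.6223) (33.5384, 16.4498) (11.8162, 33) (0, 33)]  |A|=1014.4719
6. ⊥bis P2·P5 via (23.505,19.675): [(0, 5.8056) (0, 0) (43.4114, 0) (42.5978, 2.6223) (33.5384, 16.4498) (26.7738, 21.6038)]  |A|=583.093
7. ⊥bis P2·P6 via (15.405,8.62): [(14.4609, 14.3384) (16.8282, 0) (43.4114, 0) (42.5978, 2.6223) (33.5384, 16.4498) (26.7738, 21.6038)]  |A|=420.4714
8. canonical 6-gon: [(14.4609, 14.3384) (16.8282, 0) (43.4114, 0) (42.5978, 2.6223) (33.5384, 16.4498) (26.7738, 21.6038)]
9. shoelace: 420.4714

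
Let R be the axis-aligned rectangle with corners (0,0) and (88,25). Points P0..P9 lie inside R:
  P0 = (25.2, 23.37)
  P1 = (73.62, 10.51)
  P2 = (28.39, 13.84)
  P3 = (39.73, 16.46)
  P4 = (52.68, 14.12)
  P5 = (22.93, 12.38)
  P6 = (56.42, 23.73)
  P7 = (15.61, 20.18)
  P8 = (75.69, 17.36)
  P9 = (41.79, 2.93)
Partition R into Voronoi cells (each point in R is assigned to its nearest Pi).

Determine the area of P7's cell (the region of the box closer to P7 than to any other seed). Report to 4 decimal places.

Area of P7's cell: 350.5912

1. box [0,88]×[0,25]: [(0, 0) (88, 0) (88, 25) (0, 25)]
2. ⊥bis P7·P0 via (20.405,21.775): [(0, 0) (27.6482, 0) (19.3322, 25) (0, 25)]  |A|=587.2555
3. ⊥bis P7·P1 via (44.615,15.345): [(0, 0) (27.6482, 0) (19.3322, 25) (0, 25)]  |A|=587.2555
4. ⊥bis P7·P2 via (22,17.01): [(0, 0) (13.5615, 0) (21.994, 16.998) (19.3322, 25) (0, 25)]  |A|=467.5334
5. ⊥bis P7·P3 via (27.67,18.32): [(0, 0) (13.5615, 0) (21.994, 16.998) (19.3322, 25) (0, 25)]  |A|=467.5334
6. ⊥bis P7·P4 via (34.145,17.15): [(0, 0) (13.5615, 0) (21.994, 16.998) (19.3322, 25) (0, 25)]  |A|=467.5334
7. ⊥bis P7·P5 via (19.27,16.28): [(0, 0) (1.9225, 0) (21.528, 18.399) (19.3322, 25) (0, 25)]  |A|=350.5912
8. ⊥bis P7·P6 via (36.015,21.955): [(0, 0) (1.9225, 0) (21.528, 18.399) (19.3322, 25) (0, 25)]  |A|=350.5912
9. ⊥bis P7·P8 via (45.65,18.77): [(0, 0) (1.9225, 0) (21.528, 18.399) (19.3322, 25) (0, 25)]  |A|=350.5912
10. ⊥bis P7·P9 via (28.7,11.555): [(0, 0) (1.9225, 0) (21.528, 18.399) (19.3322, 25) (0, 25)]  |A|=350.5912
11. canonical 5-gon: [(0, 0) (1.9225, 0) (21.528, 18.399) (19.3322, 25) (0, 25)]
12. shoelace: 350.5912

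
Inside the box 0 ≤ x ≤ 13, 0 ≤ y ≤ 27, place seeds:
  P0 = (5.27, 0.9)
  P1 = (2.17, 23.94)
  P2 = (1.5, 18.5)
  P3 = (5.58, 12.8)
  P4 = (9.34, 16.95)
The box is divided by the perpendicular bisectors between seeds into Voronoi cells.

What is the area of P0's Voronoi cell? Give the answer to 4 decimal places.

Area of P0's cell: 88.6859

1. box [0,13]×[0,27]: [(0, 0) (13, 0) (13, 27) (0, 27)]
2. ⊥bis P0·P1 via (3.72,12.42): [(0, 11.9195) (0, 0) (13, 0) (13, 13.6686)]  |A|=166.3226
3. ⊥bis P0·P2 via (3.385,9.7): [(0, 8.9749) (0, 0) (13, 0) (13, 11.7596)]  |A|=134.7742
4. ⊥bis P0·P3 via (5.425,6.85): [(0, 6.9913) (0, 0) (13, 0) (13, 6.6527)]  |A|=88.6859
5. ⊥bis P0·P4 via (7.305,8.925): [(0, 6.9913) (0, 0) (13, 0) (13, 6.6527)]  |A|=88.6859
6. canonical 4-gon: [(0, 6.9913) (0, 0) (13, 0) (13, 6.6527)]
7. shoelace: 88.6859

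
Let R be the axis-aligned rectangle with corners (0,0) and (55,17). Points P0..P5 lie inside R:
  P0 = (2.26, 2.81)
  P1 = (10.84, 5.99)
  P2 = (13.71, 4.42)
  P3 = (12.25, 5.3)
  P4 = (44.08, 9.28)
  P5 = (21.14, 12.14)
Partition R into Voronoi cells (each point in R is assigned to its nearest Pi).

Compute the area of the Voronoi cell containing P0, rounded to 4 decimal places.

Area of P0's cell: 85.5171

1. box [0,55]×[0,17]: [(0, 0) (55, 0) (55, 17) (0, 17)]
2. ⊥bis P0·P1 via (6.55,4.4): [(0, 0) (8.1808, 0) (1.8801, 17) (0, 17)]  |A|=85.5171
3. ⊥bis P0·P2 via (7.985,3.615): [(0, 0) (8.1808, 0) (1.8801, 17) (0, 17)]  |A|=85.5171
4. ⊥bis P0·P3 via (7.255,4.055): [(0, 0) (8.1808, 0) (1.8801, 17) (0, 17)]  |A|=85.5171
5. ⊥bis P0·P4 via (23.17,6.045): [(0, 0) (8.1808, 0) (1.8801, 17) (0, 17)]  |A|=85.5171
6. ⊥bis P0·P5 via (11.7,7.475): [(0, 0) (8.1808, 0) (1.8801, 17) (0, 17)]  |A|=85.5171
7. canonical 4-gon: [(0, 0) (8.1808, 0) (1.8801, 17) (0, 17)]
8. shoelace: 85.5171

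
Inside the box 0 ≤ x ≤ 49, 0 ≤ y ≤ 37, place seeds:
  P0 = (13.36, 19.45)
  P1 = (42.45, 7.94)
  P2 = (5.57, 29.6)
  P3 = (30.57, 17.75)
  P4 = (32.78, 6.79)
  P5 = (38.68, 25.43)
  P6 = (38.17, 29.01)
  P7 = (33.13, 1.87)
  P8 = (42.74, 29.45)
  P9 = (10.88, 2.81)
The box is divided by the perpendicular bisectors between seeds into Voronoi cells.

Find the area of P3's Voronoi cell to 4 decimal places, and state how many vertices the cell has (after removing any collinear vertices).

1. box [0,49]×[0,37]: [(0, 0) (49, 0) (49, 37) (0, 37)]
2. ⊥bis P3·P0 via (21.965,18.6): [(20.1277, 0) (49, 0) (49, 37) (23.7825, 37)]  |A|=1000.6605
3. ⊥bis P3·P1 via (36.51,12.845): [(20.1277, 0) (25.9031, 0) (49, 27.9705) (49, 37) (23.7825, 37)]  |A|=677.6451
4. ⊥bis P3·P2 via (18.07,23.675): [(23.6237, 35.3916) (20.1277, 0) (25.9031, 0) (49, 27.9705) (49, 37) (24.386, 37)]  |A|=677.1598
5. ⊥bis P3·P4 via (31.675,12.27): [(23.6237, 35.3916) (21.1297, 10.1436) (36.9062, 13.3248) (49, 27.9705) (49, 37) (24.386, 37)]  |A|=560.2595
6. ⊥bis P3·P5 via (34.625,21.59): [(23.4283, 33.4136) (21.1297, 10.1436) (36.9062, 13.3248) (39.4895, 16.4532)]  |A|=226.9328
7. ⊥bis P3·P6 via (34.37,23.38): [(30.379, 26.0738) (23.183, 30.9307) (21.1297, 10.1436) (36.9062, 13.3248) (39.4895, 16.4532)]  |A|=217.4038
8. ⊥bis P3·P7 via (31.85,9.81): [(30.379, 26.0738) (23.183, 30.9307) (21.1297, 10.1436) (36.9062, 13.3248) (39.4895, 16.4532)]  |A|=217.4038
9. ⊥bis P3·P8 via (36.655,23.6): [(30.379, 26.0738) (23.183, 30.9307) (21.1297, 10.1436) (36.9062, 13.3248) (39.4895, 16.4532)]  |A|=217.4038
10. ⊥bis P3·P9 via (20.725,10.28): [(30.379, 26.0738) (23.183, 30.9307) (21.1297, 10.1436) (36.9062, 13.3248) (39.4895, 16.4532)]  |A|=217.4038
11. canonical 5-gon: [(30.379, 26.0738) (23.183, 30.9307) (21.1297, 10.1436) (36.9062, 13.3248) (39.4895, 16.4532)]
12. shoelace: 217.4038

Area of P3's cell: 217.4038 (5 vertices)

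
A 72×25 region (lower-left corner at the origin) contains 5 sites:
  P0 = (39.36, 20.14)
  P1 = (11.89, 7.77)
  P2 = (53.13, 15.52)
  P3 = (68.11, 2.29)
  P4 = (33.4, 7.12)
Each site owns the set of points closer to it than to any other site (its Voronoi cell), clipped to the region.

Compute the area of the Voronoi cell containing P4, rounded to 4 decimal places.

Area of P4's cell: 338.9891

1. box [0,72]×[0,25]: [(0, 0) (72, 0) (72, 25) (0, 25)]
2. ⊥bis P4·P0 via (36.38,13.63): [(0, 0) (66.1556, 0) (11.5415, 25) (0, 25)]  |A|=971.2139
3. ⊥bis P4·P1 via (22.645,7.445): [(22.42, 0) (66.1556, 0) (23.0168, 19.7471)]  |A|=431.826
4. ⊥bis P4·P2 via (43.265,11.32): [(22.42, 0) (48.0845, 0) (43.7101, 10.2746) (23.0168, 19.7471)]  |A|=338.9891
5. ⊥bis P4·P3 via (50.755,4.705): [(22.42, 0) (48.0845, 0) (43.7101, 10.2746) (23.0168, 19.7471)]  |A|=338.9891
6. canonical 4-gon: [(22.42, 0) (48.0845, 0) (43.7101, 10.2746) (23.0168, 19.7471)]
7. shoelace: 338.9891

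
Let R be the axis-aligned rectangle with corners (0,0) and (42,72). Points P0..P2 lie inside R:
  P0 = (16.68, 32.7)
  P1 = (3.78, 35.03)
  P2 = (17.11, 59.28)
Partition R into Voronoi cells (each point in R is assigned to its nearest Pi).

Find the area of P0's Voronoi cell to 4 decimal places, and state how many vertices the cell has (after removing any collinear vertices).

1. box [0,42]×[0,72]: [(0, 0) (42, 0) (42, 72) (0, 72)]
2. ⊥bis P0·P1 via (10.23,33.865): [(4.1133, 0) (42, 0) (42, 72) (17.1179, 72)]  |A|=2259.6751
3. ⊥bis P0·P2 via (16.895,45.99): [(12.4331, 46.0622) (4.1133, 0) (42, 0) (42, 45.5839)]  |A|=1546.4598
4. canonical 4-gon: [(12.4331, 46.0622) (4.1133, 0) (42, 0) (42, 45.5839)]
5. shoelace: 1546.4598

Area of P0's cell: 1546.4598 (4 vertices)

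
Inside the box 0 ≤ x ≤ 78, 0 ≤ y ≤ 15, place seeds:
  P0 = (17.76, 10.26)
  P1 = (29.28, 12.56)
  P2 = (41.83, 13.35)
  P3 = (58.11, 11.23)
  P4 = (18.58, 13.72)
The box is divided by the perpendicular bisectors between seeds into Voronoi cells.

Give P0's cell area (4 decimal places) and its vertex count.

Area of P0's cell: 327.1368 (5 vertices)

1. box [0,78]×[0,15]: [(0, 0) (78, 0) (78, 15) (0, 15)]
2. ⊥bis P0·P1 via (23.52,11.41): [(0, 0) (25.798, 0) (22.8032, 15) (0, 15)]  |A|=364.5096
3. ⊥bis P0·P2 via (29.795,11.805): [(0, 0) (25.798, 0) (22.8032, 15) (0, 15)]  |A|=364.5096
4. ⊥bis P0·P3 via (37.935,10.745): [(0, 0) (25.798, 0) (22.8032, 15) (0, 15)]  |A|=364.5096
5. ⊥bis P0·P4 via (18.17,11.99): [(0, 0) (25.798, 0) (23.6642, 10.6879) (5.4693, 15) (0, 15)]  |A|=327.1368
6. canonical 5-gon: [(0, 0) (25.798, 0) (23.6642, 10.6879) (5.4693, 15) (0, 15)]
7. shoelace: 327.1368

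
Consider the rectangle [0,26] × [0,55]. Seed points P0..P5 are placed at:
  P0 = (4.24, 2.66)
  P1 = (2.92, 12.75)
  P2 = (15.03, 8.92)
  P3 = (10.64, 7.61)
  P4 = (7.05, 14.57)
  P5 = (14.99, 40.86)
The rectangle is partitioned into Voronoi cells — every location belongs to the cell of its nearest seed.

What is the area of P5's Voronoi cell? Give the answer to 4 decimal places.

1. box [0,26]×[0,55]: [(0, 0) (26, 0) (26, 55) (0, 55)]
2. ⊥bis P5·P0 via (9.615,21.76): [(0, 24.4658) (26, 17.149) (26, 55) (0, 55)]  |A|=889.0072
3. ⊥bis P5·P1 via (8.955,26.805): [(0, 30.6501) (26, 19.4861) (26, 55) (0, 55)]  |A|=778.2284
4. ⊥bis P5·P2 via (15.01,24.89): [(0, 30.6501) (13.4195, 24.888) (26, 24.9038) (26, 55) (0, 55)]  |A|=744.1502
5. ⊥bis P5·P3 via (12.815,24.235): [(0, 30.6501) (13.4195, 24.888) (26, 24.9038) (26, 55) (0, 55)]  |A|=744.1502
6. ⊥bis P5·P4 via (11.02,27.715): [(0, 31.0432) (20.3517, 24.8967) (26, 24.9038) (26, 55) (0, 55)]  |A|=720.1201
7. canonical 5-gon: [(0, 31.0432) (20.3517, 24.8967) (26, 24.9038) (26, 55) (0, 55)]
8. shoelace: 720.1201

Area of P5's cell: 720.1201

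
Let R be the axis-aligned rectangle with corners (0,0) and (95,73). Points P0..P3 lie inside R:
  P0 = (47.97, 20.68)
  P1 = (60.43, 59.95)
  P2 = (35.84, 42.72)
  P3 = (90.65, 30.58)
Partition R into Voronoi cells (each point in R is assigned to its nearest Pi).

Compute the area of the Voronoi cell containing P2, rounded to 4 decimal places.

1. box [0,95]×[0,73]: [(0, 0) (95, 0) (95, 73) (0, 73)]
2. ⊥bis P2·P0 via (41.905,31.7): [(0, 8.637) (95, 60.9215) (95, 73) (0, 73)]  |A|=3630.9683
3. ⊥bis P2·P1 via (48.135,51.335): [(0, 8.637) (56.3302, 39.6391) (32.9545, 73) (0, 73)]  |A|=2362.4859
4. ⊥bis P2·P3 via (63.245,36.65): [(0, 8.637) (56.3302, 39.6391) (32.9545, 73) (0, 73)]  |A|=2362.4859
5. canonical 4-gon: [(0, 8.637) (56.3302, 39.6391) (32.9545, 73) (0, 73)]
6. shoelace: 2362.4859

Area of P2's cell: 2362.4859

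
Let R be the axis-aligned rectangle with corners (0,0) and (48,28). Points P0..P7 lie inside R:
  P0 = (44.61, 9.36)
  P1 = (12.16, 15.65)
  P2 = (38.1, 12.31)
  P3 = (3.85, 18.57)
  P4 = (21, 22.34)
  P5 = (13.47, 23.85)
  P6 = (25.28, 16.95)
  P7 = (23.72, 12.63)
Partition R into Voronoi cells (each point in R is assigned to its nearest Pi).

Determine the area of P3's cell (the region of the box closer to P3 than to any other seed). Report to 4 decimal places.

Area of P3's cell: 167.1115

1. box [0,48]×[0,28]: [(0, 0) (48, 0) (48, 28) (0, 28)]
2. ⊥bis P3·P0 via (24.23,13.965): [(0, 0) (21.0745, 0) (27.4013, 28) (0, 28)]  |A|=678.6614
3. ⊥bis P3·P1 via (8.005,17.11): [(0, 0) (1.9928, 0) (11.8316, 28) (0, 28)]  |A|=193.5415
4. ⊥bis P3·P2 via (20.975,15.44): [(0, 0) (1.9928, 0) (11.8316, 28) (0, 28)]  |A|=193.5415
5. ⊥bis P3·P4 via (12.425,20.455): [(0, 0) (1.9928, 0) (11.1763, 26.1353) (10.7664, 28) (0, 28)]  |A|=192.5484
6. ⊥bis P3·P5 via (8.66,21.21): [(0, 0) (1.9928, 0) (9.139, 20.3373) (4.9333, 28) (0, 28)]  |A|=167.1115
7. ⊥bis P3·P6 via (14.565,17.76): [(0, 0) (1.9928, 0) (9.139, 20.3373) (4.9333, 28) (0, 28)]  |A|=167.1115
8. ⊥bis P3·P7 via (13.785,15.6): [(0, 0) (1.9928, 0) (9.139, 20.3373) (4.9333, 28) (0, 28)]  |A|=167.1115
9. canonical 5-gon: [(0, 0) (1.9928, 0) (9.139, 20.3373) (4.9333, 28) (0, 28)]
10. shoelace: 167.1115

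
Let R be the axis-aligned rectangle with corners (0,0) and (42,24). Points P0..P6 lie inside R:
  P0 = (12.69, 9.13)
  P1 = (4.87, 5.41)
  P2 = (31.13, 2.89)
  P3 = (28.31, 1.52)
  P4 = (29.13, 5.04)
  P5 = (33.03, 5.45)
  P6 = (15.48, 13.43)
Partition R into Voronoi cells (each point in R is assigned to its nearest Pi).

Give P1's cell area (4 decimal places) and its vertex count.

Area of P1's cell: 152.2303 (4 vertices)

1. box [0,42]×[0,24]: [(0, 0) (42, 0) (42, 24) (0, 24)]
2. ⊥bis P1·P0 via (8.78,7.27): [(0, 0) (12.2384, 0) (0.8215, 24) (0, 24)]  |A|=156.7182
3. ⊥bis P1·P2 via (18,4.15): [(0, 0) (12.2384, 0) (0.8215, 24) (0, 24)]  |A|=156.7182
4. ⊥bis P1·P3 via (16.59,3.465): [(0, 0) (12.2384, 0) (0.8215, 24) (0, 24)]  |A|=156.7182
5. ⊥bis P1·P4 via (17,5.225): [(0, 0) (12.2384, 0) (0.8215, 24) (0, 24)]  |A|=156.7182
6. ⊥bis P1·P5 via (18.95,5.43): [(0, 0) (12.2384, 0) (0.8215, 24) (0, 24)]  |A|=156.7182
7. ⊥bis P1·P6 via (10.175,9.42): [(0, 22.8809) (0, 0) (12.2384, 0) (3.6524, 18.0491)]  |A|=152.2303
8. canonical 4-gon: [(0, 22.8809) (0, 0) (12.2384, 0) (3.6524, 18.0491)]
9. shoelace: 152.2303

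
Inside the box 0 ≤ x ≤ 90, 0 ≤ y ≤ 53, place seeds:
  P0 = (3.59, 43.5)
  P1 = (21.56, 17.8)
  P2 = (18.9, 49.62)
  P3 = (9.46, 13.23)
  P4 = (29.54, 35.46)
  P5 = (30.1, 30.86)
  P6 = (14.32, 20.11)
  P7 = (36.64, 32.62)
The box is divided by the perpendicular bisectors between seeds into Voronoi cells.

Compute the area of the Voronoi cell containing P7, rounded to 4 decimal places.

Area of P7's cell: 2699.5916

1. box [0,90]×[0,53]: [(0, 0) (90, 0) (90, 53) (0, 53)]
2. ⊥bis P7·P0 via (20.115,38.06): [(7.5857, 0) (90, 0) (90, 53) (25.0332, 53)]  |A|=3905.5981
3. ⊥bis P7·P1 via (29.1,25.21): [(19.2008, 35.2829) (53.8753, 0) (90, 0) (90, 53) (25.0332, 53)]  |A|=3088.9822
4. ⊥bis P7·P2 via (27.77,41.12): [(20.7073, 33.7499) (53.8753, 0) (90, 0) (90, 53) (39.1544, 53)]  |A|=2935.2483
5. ⊥bis P7·P3 via (23.05,22.925): [(20.7073, 33.7499) (53.8753, 0) (90, 0) (90, 53) (39.1544, 53)]  |A|=2935.2483
6. ⊥bis P7·P4 via (33.09,34.04): [(29.4255, 24.8788) (53.8753, 0) (90, 0) (90, 53) (40.674, 53)]  |A|=2748.1463
7. ⊥bis P7·P5 via (33.37,31.74): [(32.8874, 33.5334) (37.4002, 16.7642) (53.8753, 0) (90, 0) (90, 53) (40.674, 53)]  |A|=2699.5916
8. ⊥bis P7·P6 via (25.48,26.365): [(32.8874, 33.5334) (37.4002, 16.7642) (53.8753, 0) (90, 0) (90, 53) (40.674, 53)]  |A|=2699.5916
9. canonical 6-gon: [(32.8874, 33.5334) (37.4002, 16.7642) (53.8753, 0) (90, 0) (90, 53) (40.674, 53)]
10. shoelace: 2699.5916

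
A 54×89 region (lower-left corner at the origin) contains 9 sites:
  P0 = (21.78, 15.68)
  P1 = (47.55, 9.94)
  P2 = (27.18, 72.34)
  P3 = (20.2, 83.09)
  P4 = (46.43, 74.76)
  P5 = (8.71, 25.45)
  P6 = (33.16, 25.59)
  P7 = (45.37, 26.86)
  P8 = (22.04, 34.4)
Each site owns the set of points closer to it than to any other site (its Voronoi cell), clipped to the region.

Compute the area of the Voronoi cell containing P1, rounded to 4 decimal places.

Area of P1's cell: 356.7776

1. box [0,54]×[0,89]: [(0, 0) (54, 0) (54, 89) (0, 89)]
2. ⊥bis P1·P0 via (34.665,12.81): [(31.8117, 0) (54, 0) (54, 89) (51.6355, 89)]  |A|=1092.5979
3. ⊥bis P1·P2 via (37.365,41.14): [(41.2583, 42.4109) (31.8117, 0) (54, 0) (54, 46.5704)]  |A|=767.206
4. ⊥bis P1·P3 via (33.875,46.515): [(41.2583, 42.4109) (31.8117, 0) (54, 0) (54, 46.5704)]  |A|=767.206
5. ⊥bis P1·P4 via (46.99,42.35): [(41.2225, 42.2503) (31.8117, 0) (54, 0) (54, 42.4711)]  |A|=740.0683
6. ⊥bis P1·P5 via (28.13,17.695): [(41.2225, 42.2503) (31.8117, 0) (54, 0) (54, 42.4711)]  |A|=740.0683
7. ⊥bis P1·P6 via (40.355,17.765): [(34.5874, 12.4618) (31.8117, 0) (54, 0) (54, 30.3114)]  |A|=432.4641
8. ⊥bis P1·P7 via (46.46,18.4): [(40.1633, 17.5887) (34.5874, 12.4618) (31.8117, 0) (54, 0) (54, 19.3715)]  |A|=356.7776
9. ⊥bis P1·P8 via (34.795,22.17): [(40.1633, 17.5887) (34.5874, 12.4618) (31.8117, 0) (54, 0) (54, 19.3715)]  |A|=356.7776
10. canonical 5-gon: [(40.1633, 17.5887) (34.5874, 12.4618) (31.8117, 0) (54, 0) (54, 19.3715)]
11. shoelace: 356.7776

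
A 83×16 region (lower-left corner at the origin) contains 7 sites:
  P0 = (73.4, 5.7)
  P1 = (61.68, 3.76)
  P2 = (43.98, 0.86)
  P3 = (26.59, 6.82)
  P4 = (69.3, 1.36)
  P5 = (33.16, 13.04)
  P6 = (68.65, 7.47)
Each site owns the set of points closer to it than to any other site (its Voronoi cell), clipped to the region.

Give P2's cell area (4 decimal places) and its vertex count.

Area of P2's cell: 187.7007 (5 vertices)

1. box [0,83]×[0,16]: [(0, 0) (83, 0) (83, 16) (0, 16)]
2. ⊥bis P2·P0 via (58.69,3.28): [(0, 0) (59.2296, 0) (56.5974, 16) (0, 16)]  |A|=926.6159
3. ⊥bis P2·P1 via (52.83,2.31): [(0, 0) (53.2085, 0) (50.587, 16) (0, 16)]  |A|=830.3638
4. ⊥bis P2·P3 via (35.285,3.84): [(33.9689, 0) (53.2085, 0) (50.587, 16) (39.4525, 16)]  |A|=242.992
5. ⊥bis P2·P4 via (56.64,1.11): [(33.9689, 0) (53.2085, 0) (50.587, 16) (39.4525, 16)]  |A|=242.992
6. ⊥bis P2·P5 via (38.57,6.95): [(35.3795, 4.1158) (33.9689, 0) (53.2085, 0) (50.587, 16) (48.7575, 16)]  |A|=187.7007
7. ⊥bis P2·P6 via (56.315,4.165): [(35.3795, 4.1158) (33.9689, 0) (53.2085, 0) (50.587, 16) (48.7575, 16)]  |A|=187.7007
8. canonical 5-gon: [(35.3795, 4.1158) (33.9689, 0) (53.2085, 0) (50.587, 16) (48.7575, 16)]
9. shoelace: 187.7007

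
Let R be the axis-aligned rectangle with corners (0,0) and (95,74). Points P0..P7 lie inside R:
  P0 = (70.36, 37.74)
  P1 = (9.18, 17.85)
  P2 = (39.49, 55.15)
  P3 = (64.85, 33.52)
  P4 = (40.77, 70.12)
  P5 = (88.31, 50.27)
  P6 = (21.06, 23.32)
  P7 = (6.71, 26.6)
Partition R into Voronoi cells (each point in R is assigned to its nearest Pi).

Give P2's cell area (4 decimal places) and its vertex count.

1. box [0,95]×[0,74]: [(0, 0) (95, 0) (95, 74) (0, 74)]
2. ⊥bis P2·P0 via (54.925,46.445): [(0, 0) (28.731, 0) (70.4654, 74) (0, 74)]  |A|=3670.2689
3. ⊥bis P2·P1 via (24.335,36.5): [(0, 56.2746) (41.4655, 22.5797) (70.4654, 74) (0, 74)]  |A|=2179.1709
4. ⊥bis P2·P3 via (52.17,44.335): [(0, 56.2746) (36.8284, 26.3478) (56.7897, 49.7514) (70.4654, 74) (0, 74)]  |A|=2087.3006
5. ⊥bis P2·P4 via (40.13,62.635): [(0, 66.0663) (0, 56.2746) (36.8284, 26.3478) (56.7897, 49.7514) (62.9551, 60.6834)]  |A|=1368.3852
6. ⊥bis P2·P5 via (63.9,52.71): [(0, 66.0663) (0, 56.2746) (36.8284, 26.3478) (56.7897, 49.7514) (62.9551, 60.6834)]  |A|=1368.3852
7. ⊥bis P2·P6 via (30.275,39.235): [(0, 66.0663) (0, 56.7646) (42.0199, 32.4345) (56.7897, 49.7514) (62.9551, 60.6834)]  |A|=1168.3264
8. ⊥bis P2·P7 via (23.1,40.875): [(1.2527, 65.9592) (18.6821, 45.9474) (42.0199, 32.4345) (56.7897, 49.7514) (62.9551, 60.6834)]  |A|=1069.8377
9. canonical 5-gon: [(1.2527, 65.9592) (18.6821, 45.9474) (42.0199, 32.4345) (56.7897, 49.7514) (62.9551, 60.6834)]
10. shoelace: 1069.8377

Area of P2's cell: 1069.8377 (5 vertices)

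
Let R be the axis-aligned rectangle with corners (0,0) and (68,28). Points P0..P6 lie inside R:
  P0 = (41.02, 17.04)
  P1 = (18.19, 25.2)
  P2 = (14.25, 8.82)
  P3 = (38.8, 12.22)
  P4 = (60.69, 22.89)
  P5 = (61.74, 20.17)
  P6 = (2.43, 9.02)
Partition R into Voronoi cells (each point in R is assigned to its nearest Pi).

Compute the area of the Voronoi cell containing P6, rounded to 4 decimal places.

Area of P6's cell: 192.7531

1. box [0,68]×[0,28]: [(0, 0) (68, 0) (68, 28) (0, 28)]
2. ⊥bis P6·P0 via (21.725,13.03): [(0, 0) (24.433, 0) (18.6138, 28) (0, 28)]  |A|=602.6554
3. ⊥bis P6·P1 via (10.31,17.11): [(0, 27.1524) (0, 0) (24.433, 0) (23.5591, 4.2048)]  |A|=371.2109
4. ⊥bis P6·P2 via (8.34,8.92): [(8.5083, 18.865) (0, 27.1524) (0, 0) (8.1891, 0)]  |A|=192.7531
5. ⊥bis P6·P3 via (20.615,10.62): [(8.5083, 18.865) (0, 27.1524) (0, 0) (8.1891, 0)]  |A|=192.7531
6. ⊥bis P6·P4 via (31.56,15.955): [(8.5083, 18.865) (0, 27.1524) (0, 0) (8.1891, 0)]  |A|=192.7531
7. ⊥bis P6·P5 via (32.085,14.595): [(8.5083, 18.865) (0, 27.1524) (0, 0) (8.1891, 0)]  |A|=192.7531
8. canonical 4-gon: [(8.5083, 18.865) (0, 27.1524) (0, 0) (8.1891, 0)]
9. shoelace: 192.7531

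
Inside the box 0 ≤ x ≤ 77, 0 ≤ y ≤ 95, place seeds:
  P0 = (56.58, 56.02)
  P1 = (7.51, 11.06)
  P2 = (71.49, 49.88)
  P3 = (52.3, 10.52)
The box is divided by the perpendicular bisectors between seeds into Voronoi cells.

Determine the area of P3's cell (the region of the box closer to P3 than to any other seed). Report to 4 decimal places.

1. box [0,77]×[0,95]: [(0, 0) (77, 0) (77, 95) (0, 95)]
2. ⊥bis P3·P0 via (54.44,33.27): [(0, 38.3909) (0, 0) (77, 0) (77, 31.1479)]  |A|=2677.2446
3. ⊥bis P3·P1 via (29.905,10.79): [(30.2035, 35.5498) (29.7749, 0) (77, 0) (77, 31.1479)]  |A|=1568.2274
4. ⊥bis P3·P2 via (61.895,30.2): [(55.8751, 33.135) (30.2035, 35.5498) (29.7749, 0) (77, 0) (77, 22.8355)]  |A|=1480.4289
5. canonical 5-gon: [(55.8751, 33.135) (30.2035, 35.5498) (29.7749, 0) (77, 0) (77, 22.8355)]
6. shoelace: 1480.4289

Area of P3's cell: 1480.4289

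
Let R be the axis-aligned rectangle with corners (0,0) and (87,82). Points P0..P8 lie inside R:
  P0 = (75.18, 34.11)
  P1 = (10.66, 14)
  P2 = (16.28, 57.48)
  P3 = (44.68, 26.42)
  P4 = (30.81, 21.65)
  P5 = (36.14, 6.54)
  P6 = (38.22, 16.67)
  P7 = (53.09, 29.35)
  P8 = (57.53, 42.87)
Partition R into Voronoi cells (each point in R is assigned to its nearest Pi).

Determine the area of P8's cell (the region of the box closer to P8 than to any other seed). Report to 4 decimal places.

Area of P8's cell: 1586.2445

1. box [0,87]×[0,82]: [(0, 0) (87, 0) (87, 82) (0, 82)]
2. ⊥bis P8·P0 via (66.355,38.49): [(0, 0) (47.2517, 0) (87, 80.0864) (87, 82) (0, 82)]  |A|=5542.3533
3. ⊥bis P8·P1 via (34.095,28.435): [(49.1964, 3.9181) (87, 80.0864) (87, 82) (1.1012, 82)]  |A|=3389.7421
4. ⊥bis P8·P2 via (36.905,50.175): [(30.9903, 33.4754) (49.1964, 3.9181) (87, 80.0864) (87, 82) (48.1768, 82)]  |A|=2247.5781
5. ⊥bis P8·P3 via (51.105,34.645): [(35.6739, 46.6991) (60.7192, 27.1348) (87, 80.0864) (87, 82) (48.1768, 82)]  |A|=1654.533
6. ⊥bis P8·P4 via (44.17,32.26): [(35.6739, 46.6991) (60.7192, 27.1348) (87, 80.0864) (87, 82) (48.1768, 82)]  |A|=1654.533
7. ⊥bis P8·P5 via (46.835,24.705): [(35.6739, 46.6991) (60.7192, 27.1348) (87, 80.0864) (87, 82) (48.1768, 82)]  |A|=1654.533
8. ⊥bis P8·P6 via (47.875,29.77): [(35.6739, 46.6991) (60.7192, 27.1348) (87, 80.0864) (87, 82) (48.1768, 82)]  |A|=1654.533
9. ⊥bis P8·P7 via (55.31,36.11): [(35.6739, 46.6991) (44.8192, 39.5552) (63.7914, 33.3247) (87, 80.0864) (87, 82) (48.1768, 82)]  |A|=1586.2445
10. canonical 6-gon: [(35.6739, 46.6991) (44.8192, 39.5552) (63.7914, 33.3247) (87, 80.0864) (87, 82) (48.1768, 82)]
11. shoelace: 1586.2445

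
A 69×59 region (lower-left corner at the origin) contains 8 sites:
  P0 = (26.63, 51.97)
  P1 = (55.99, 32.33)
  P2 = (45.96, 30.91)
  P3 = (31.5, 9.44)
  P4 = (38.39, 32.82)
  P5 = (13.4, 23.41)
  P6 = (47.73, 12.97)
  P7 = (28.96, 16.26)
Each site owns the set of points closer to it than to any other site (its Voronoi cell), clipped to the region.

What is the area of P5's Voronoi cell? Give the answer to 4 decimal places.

1. box [0,69]×[0,59]: [(0, 0) (69, 0) (69, 59) (0, 59)]
2. ⊥bis P5·P0 via (20.015,37.69): [(0, 46.9617) (0, 0) (69, 0) (69, 14.9984)]  |A|=2137.6225
3. ⊥bis P5·P1 via (34.695,27.87): [(33.9946, 31.2142) (0, 46.9617) (0, 0) (40.5321, 0)]  |A|=1430.8084
4. ⊥bis P5·P2 via (29.68,27.16): [(28.1192, 33.9358) (0, 46.9617) (0, 0) (35.9361, 0)]  |A|=1270.0242
5. ⊥bis P5·P3 via (22.45,16.425): [(29.9226, 26.1068) (28.1192, 33.9358) (0, 46.9617) (0, 0) (9.7728, 0)]  |A|=928.5042
6. ⊥bis P5·P4 via (25.895,28.115): [(27.7239, 23.258) (22.7701, 36.4137) (0, 46.9617) (0, 0) (9.7728, 0)]  |A|=888.2804
7. ⊥bis P5·P6 via (30.565,18.19): [(27.7239, 23.258) (22.7701, 36.4137) (0, 46.9617) (0, 0) (9.7728, 0)]  |A|=888.2804
8. ⊥bis P5·P7 via (21.18,19.835): [(15.439, 7.3413) (25.485, 29.2037) (22.7701, 36.4137) (0, 46.9617) (0, 0) (9.7728, 0)]  |A|=833.9417
9. canonical 6-gon: [(15.439, 7.3413) (25.485, 29.2037) (22.7701, 36.4137) (0, 46.9617) (0, 0) (9.7728, 0)]
10. shoelace: 833.9417

Area of P5's cell: 833.9417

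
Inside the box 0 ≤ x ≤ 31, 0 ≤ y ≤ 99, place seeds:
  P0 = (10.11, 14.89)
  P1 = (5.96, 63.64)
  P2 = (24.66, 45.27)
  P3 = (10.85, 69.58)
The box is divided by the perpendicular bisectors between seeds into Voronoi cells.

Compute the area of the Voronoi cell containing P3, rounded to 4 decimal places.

1. box [0,31]×[0,99]: [(0, 0) (31, 0) (31, 99) (0, 99)]
2. ⊥bis P3·P0 via (10.48,42.235): [(0, 42.3768) (31, 41.9573) (31, 99) (0, 99)]  |A|=1761.8207
3. ⊥bis P3·P1 via (8.405,66.61): [(0, 73.5293) (31, 48.0091) (31, 99) (0, 99)]  |A|=1185.1558
4. ⊥bis P3·P2 via (17.755,57.425): [(0, 73.5293) (18.8243, 58.0325) (31, 64.9492) (31, 99) (0, 99)]  |A|=1082.0271
5. canonical 5-gon: [(0, 73.5293) (18.8243, 58.0325) (31, 64.9492) (31, 99) (0, 99)]
6. shoelace: 1082.0271

Area of P3's cell: 1082.0271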